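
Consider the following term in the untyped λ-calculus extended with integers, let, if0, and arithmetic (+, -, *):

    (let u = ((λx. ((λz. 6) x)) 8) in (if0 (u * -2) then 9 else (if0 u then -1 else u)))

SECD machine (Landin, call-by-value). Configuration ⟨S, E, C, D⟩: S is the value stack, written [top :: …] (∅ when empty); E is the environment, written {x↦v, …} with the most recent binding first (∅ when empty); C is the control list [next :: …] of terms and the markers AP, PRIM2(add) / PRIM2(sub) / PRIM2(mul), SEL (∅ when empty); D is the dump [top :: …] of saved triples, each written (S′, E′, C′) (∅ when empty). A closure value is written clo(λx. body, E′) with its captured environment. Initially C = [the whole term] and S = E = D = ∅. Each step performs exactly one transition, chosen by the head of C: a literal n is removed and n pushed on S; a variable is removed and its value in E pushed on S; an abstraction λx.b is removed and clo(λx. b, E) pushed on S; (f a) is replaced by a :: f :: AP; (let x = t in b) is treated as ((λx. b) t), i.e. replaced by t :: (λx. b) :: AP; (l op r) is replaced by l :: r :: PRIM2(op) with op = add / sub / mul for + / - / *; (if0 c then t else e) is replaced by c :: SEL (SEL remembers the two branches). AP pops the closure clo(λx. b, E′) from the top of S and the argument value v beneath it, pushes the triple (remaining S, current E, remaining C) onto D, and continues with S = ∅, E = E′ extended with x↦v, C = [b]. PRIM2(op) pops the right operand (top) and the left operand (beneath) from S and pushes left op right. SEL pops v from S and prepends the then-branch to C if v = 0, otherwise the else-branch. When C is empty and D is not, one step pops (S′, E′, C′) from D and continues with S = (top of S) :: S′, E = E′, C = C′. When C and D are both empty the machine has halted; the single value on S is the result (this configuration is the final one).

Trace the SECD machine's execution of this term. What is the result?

0. ⟨S=∅; E=∅; C=[(let u = ((λx. ((λz. 6) x)) 8) in (if0 (u * -2) then 9 else (if0 u then -1 else u)))]; D=∅⟩
1. ⟨S=∅; E=∅; C=[((λx. ((λz. 6) x)) 8) :: (λu. (if0 (u * -2) then 9 else (if0 u then -1 else u))) :: AP]; D=∅⟩
2. ⟨S=∅; E=∅; C=[8 :: (λx. ((λz. 6) x)) :: AP :: (λu. (if0 (u * -2) then 9 else (if0 u then -1 else u))) :: AP]; D=∅⟩
3. ⟨S=[8]; E=∅; C=[(λx. ((λz. 6) x)) :: AP :: (λu. (if0 (u * -2) then 9 else (if0 u then -1 else u))) :: AP]; D=∅⟩
4. ⟨S=[clo(λx. ((λz. 6) x), ∅) :: 8]; E=∅; C=[AP :: (λu. (if0 (u * -2) then 9 else (if0 u then -1 else u))) :: AP]; D=∅⟩
5. ⟨S=∅; E={x↦8}; C=[((λz. 6) x)]; D=[(∅, ∅, [(λu. (if0 (u * -2) then 9 else (if0 u then -1 else u))) :: AP])]⟩
6. ⟨S=∅; E={x↦8}; C=[x :: (λz. 6) :: AP]; D=[(∅, ∅, [(λu. (if0 (u * -2) then 9 else (if0 u then -1 else u))) :: AP])]⟩
7. ⟨S=[8]; E={x↦8}; C=[(λz. 6) :: AP]; D=[(∅, ∅, [(λu. (if0 (u * -2) then 9 else (if0 u then -1 else u))) :: AP])]⟩
8. ⟨S=[clo(λz. 6, {x↦8}) :: 8]; E={x↦8}; C=[AP]; D=[(∅, ∅, [(λu. (if0 (u * -2) then 9 else (if0 u then -1 else u))) :: AP])]⟩
9. ⟨S=∅; E={z↦8, x↦8}; C=[6]; D=[(∅, {x↦8}, ∅) :: (∅, ∅, [(λu. (if0 (u * -2) then 9 else (if0 u then -1 else u))) :: AP])]⟩
10. ⟨S=[6]; E={z↦8, x↦8}; C=∅; D=[(∅, {x↦8}, ∅) :: (∅, ∅, [(λu. (if0 (u * -2) then 9 else (if0 u then -1 else u))) :: AP])]⟩
11. ⟨S=[6]; E={x↦8}; C=∅; D=[(∅, ∅, [(λu. (if0 (u * -2) then 9 else (if0 u then -1 else u))) :: AP])]⟩
12. ⟨S=[6]; E=∅; C=[(λu. (if0 (u * -2) then 9 else (if0 u then -1 else u))) :: AP]; D=∅⟩
13. ⟨S=[clo(λu. (if0 (u * -2) then 9 else (if0 u then -1 else u)), ∅) :: 6]; E=∅; C=[AP]; D=∅⟩
14. ⟨S=∅; E={u↦6}; C=[(if0 (u * -2) then 9 else (if0 u then -1 else u))]; D=[(∅, ∅, ∅)]⟩
15. ⟨S=∅; E={u↦6}; C=[(u * -2) :: SEL]; D=[(∅, ∅, ∅)]⟩
16. ⟨S=∅; E={u↦6}; C=[u :: -2 :: PRIM2(mul) :: SEL]; D=[(∅, ∅, ∅)]⟩
17. ⟨S=[6]; E={u↦6}; C=[-2 :: PRIM2(mul) :: SEL]; D=[(∅, ∅, ∅)]⟩
18. ⟨S=[-2 :: 6]; E={u↦6}; C=[PRIM2(mul) :: SEL]; D=[(∅, ∅, ∅)]⟩
19. ⟨S=[-12]; E={u↦6}; C=[SEL]; D=[(∅, ∅, ∅)]⟩
20. ⟨S=∅; E={u↦6}; C=[(if0 u then -1 else u)]; D=[(∅, ∅, ∅)]⟩
21. ⟨S=∅; E={u↦6}; C=[u :: SEL]; D=[(∅, ∅, ∅)]⟩
22. ⟨S=[6]; E={u↦6}; C=[SEL]; D=[(∅, ∅, ∅)]⟩
23. ⟨S=∅; E={u↦6}; C=[u]; D=[(∅, ∅, ∅)]⟩
24. ⟨S=[6]; E={u↦6}; C=∅; D=[(∅, ∅, ∅)]⟩
25. ⟨S=[6]; E=∅; C=∅; D=∅⟩
→ final value 6

Answer: 6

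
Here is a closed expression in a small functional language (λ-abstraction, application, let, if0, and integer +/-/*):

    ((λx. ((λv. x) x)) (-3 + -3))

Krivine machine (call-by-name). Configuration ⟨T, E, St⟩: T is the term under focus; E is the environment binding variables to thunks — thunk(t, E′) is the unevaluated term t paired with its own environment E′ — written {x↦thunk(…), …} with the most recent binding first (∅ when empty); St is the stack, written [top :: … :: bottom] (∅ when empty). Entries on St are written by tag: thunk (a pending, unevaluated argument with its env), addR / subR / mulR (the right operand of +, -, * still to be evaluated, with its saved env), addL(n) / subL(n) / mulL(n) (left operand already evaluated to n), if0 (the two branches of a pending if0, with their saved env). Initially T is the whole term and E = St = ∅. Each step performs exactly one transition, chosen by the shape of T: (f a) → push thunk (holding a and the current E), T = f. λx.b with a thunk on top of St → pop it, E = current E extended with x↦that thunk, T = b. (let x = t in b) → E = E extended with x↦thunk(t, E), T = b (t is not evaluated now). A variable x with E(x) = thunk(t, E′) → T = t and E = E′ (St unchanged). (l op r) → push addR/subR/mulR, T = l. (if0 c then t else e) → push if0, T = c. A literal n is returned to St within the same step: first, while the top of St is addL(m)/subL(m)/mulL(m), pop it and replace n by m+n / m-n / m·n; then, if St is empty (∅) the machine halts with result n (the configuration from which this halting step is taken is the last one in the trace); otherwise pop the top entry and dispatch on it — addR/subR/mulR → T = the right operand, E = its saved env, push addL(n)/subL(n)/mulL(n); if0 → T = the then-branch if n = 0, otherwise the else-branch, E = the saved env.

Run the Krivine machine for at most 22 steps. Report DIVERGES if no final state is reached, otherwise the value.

Answer: -6

Machine steps:
0. <T=((λx. ((λv. x) x)) (-3 + -3)), E=∅, St=∅>
1. <T=(λx. ((λv. x) x)), E=∅, St=[thunk]>
2. <T=((λv. x) x), E={x↦thunk((-3 + -3), ∅)}, St=∅>
3. <T=(λv. x), E={x↦thunk((-3 + -3), ∅)}, St=[thunk]>
4. <T=x, E={v↦thunk(x, {x↦thunk((-3 + -3), ∅)}), x↦thunk((-3 + -3), ∅)}, St=∅>
5. <T=(-3 + -3), E=∅, St=∅>
6. <T=-3, E=∅, St=[addR]>
7. <T=-3, E=∅, St=[addL(-3)]>
→ final value -6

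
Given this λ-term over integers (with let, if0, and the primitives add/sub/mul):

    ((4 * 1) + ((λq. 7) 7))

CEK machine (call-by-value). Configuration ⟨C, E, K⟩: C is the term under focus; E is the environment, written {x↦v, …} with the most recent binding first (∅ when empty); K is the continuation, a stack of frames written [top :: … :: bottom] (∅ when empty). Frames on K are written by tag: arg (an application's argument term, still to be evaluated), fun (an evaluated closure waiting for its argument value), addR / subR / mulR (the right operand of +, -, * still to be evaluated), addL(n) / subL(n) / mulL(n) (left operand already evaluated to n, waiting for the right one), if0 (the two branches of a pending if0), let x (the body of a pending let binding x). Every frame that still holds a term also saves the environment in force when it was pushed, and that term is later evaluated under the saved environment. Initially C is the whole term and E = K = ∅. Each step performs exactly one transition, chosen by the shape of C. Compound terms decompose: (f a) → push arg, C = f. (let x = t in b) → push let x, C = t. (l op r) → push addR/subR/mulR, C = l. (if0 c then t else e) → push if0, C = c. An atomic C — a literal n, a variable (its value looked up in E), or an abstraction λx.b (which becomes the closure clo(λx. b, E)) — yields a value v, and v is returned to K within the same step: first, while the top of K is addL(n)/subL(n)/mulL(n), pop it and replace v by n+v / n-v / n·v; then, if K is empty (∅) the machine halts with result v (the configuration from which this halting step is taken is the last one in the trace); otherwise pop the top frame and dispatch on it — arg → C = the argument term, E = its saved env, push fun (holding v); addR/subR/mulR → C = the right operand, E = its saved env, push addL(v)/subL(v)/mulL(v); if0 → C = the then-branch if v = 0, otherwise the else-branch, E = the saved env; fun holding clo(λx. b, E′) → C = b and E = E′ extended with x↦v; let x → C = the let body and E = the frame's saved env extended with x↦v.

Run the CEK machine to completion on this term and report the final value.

Answer: 11

Execution trace:
[0] [C=((4 * 1) + ((λq. 7) 7)) | E=∅ | K=∅]
[1] [C=(4 * 1) | E=∅ | K=[addR]]
[2] [C=4 | E=∅ | K=[mulR :: addR]]
[3] [C=1 | E=∅ | K=[mulL(4) :: addR]]
[4] [C=((λq. 7) 7) | E=∅ | K=[addL(4)]]
[5] [C=(λq. 7) | E=∅ | K=[arg :: addL(4)]]
[6] [C=7 | E=∅ | K=[fun :: addL(4)]]
[7] [C=7 | E={q↦7} | K=[addL(4)]]
→ final value 11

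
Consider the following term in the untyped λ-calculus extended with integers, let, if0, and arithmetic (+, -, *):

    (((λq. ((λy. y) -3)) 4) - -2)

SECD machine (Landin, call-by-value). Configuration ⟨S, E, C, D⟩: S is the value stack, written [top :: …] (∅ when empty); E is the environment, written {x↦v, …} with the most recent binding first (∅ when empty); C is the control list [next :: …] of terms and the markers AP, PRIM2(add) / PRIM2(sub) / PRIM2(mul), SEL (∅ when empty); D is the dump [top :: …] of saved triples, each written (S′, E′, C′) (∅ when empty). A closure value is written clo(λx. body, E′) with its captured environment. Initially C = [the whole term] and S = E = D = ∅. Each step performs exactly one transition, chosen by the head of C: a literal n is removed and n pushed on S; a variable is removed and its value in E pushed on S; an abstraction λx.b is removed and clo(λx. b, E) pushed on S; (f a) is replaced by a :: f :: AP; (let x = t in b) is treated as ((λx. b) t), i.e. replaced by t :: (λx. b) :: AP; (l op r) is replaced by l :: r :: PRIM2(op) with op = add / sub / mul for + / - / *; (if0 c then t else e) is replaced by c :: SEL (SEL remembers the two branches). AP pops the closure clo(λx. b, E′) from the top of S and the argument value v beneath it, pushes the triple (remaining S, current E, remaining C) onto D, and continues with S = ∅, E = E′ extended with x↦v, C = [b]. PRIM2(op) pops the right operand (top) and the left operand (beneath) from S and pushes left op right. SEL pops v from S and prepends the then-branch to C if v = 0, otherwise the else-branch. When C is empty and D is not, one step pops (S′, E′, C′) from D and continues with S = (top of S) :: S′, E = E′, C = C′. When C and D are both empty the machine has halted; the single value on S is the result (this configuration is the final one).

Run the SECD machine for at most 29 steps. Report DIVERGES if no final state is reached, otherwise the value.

0. [S=∅ | E=∅ | C=[(((λq. ((λy. y) -3)) 4) - -2)] | D=∅]
1. [S=∅ | E=∅ | C=[((λq. ((λy. y) -3)) 4) :: -2 :: PRIM2(sub)] | D=∅]
2. [S=∅ | E=∅ | C=[4 :: (λq. ((λy. y) -3)) :: AP :: -2 :: PRIM2(sub)] | D=∅]
3. [S=[4] | E=∅ | C=[(λq. ((λy. y) -3)) :: AP :: -2 :: PRIM2(sub)] | D=∅]
4. [S=[clo(λq. ((λy. y) -3), ∅) :: 4] | E=∅ | C=[AP :: -2 :: PRIM2(sub)] | D=∅]
5. [S=∅ | E={q↦4} | C=[((λy. y) -3)] | D=[(∅, ∅, [-2 :: PRIM2(sub)])]]
6. [S=∅ | E={q↦4} | C=[-3 :: (λy. y) :: AP] | D=[(∅, ∅, [-2 :: PRIM2(sub)])]]
7. [S=[-3] | E={q↦4} | C=[(λy. y) :: AP] | D=[(∅, ∅, [-2 :: PRIM2(sub)])]]
8. [S=[clo(λy. y, {q↦4}) :: -3] | E={q↦4} | C=[AP] | D=[(∅, ∅, [-2 :: PRIM2(sub)])]]
9. [S=∅ | E={y↦-3, q↦4} | C=[y] | D=[(∅, {q↦4}, ∅) :: (∅, ∅, [-2 :: PRIM2(sub)])]]
10. [S=[-3] | E={y↦-3, q↦4} | C=∅ | D=[(∅, {q↦4}, ∅) :: (∅, ∅, [-2 :: PRIM2(sub)])]]
11. [S=[-3] | E={q↦4} | C=∅ | D=[(∅, ∅, [-2 :: PRIM2(sub)])]]
12. [S=[-3] | E=∅ | C=[-2 :: PRIM2(sub)] | D=∅]
13. [S=[-2 :: -3] | E=∅ | C=[PRIM2(sub)] | D=∅]
14. [S=[-1] | E=∅ | C=∅ | D=∅]
→ final value -1

Answer: -1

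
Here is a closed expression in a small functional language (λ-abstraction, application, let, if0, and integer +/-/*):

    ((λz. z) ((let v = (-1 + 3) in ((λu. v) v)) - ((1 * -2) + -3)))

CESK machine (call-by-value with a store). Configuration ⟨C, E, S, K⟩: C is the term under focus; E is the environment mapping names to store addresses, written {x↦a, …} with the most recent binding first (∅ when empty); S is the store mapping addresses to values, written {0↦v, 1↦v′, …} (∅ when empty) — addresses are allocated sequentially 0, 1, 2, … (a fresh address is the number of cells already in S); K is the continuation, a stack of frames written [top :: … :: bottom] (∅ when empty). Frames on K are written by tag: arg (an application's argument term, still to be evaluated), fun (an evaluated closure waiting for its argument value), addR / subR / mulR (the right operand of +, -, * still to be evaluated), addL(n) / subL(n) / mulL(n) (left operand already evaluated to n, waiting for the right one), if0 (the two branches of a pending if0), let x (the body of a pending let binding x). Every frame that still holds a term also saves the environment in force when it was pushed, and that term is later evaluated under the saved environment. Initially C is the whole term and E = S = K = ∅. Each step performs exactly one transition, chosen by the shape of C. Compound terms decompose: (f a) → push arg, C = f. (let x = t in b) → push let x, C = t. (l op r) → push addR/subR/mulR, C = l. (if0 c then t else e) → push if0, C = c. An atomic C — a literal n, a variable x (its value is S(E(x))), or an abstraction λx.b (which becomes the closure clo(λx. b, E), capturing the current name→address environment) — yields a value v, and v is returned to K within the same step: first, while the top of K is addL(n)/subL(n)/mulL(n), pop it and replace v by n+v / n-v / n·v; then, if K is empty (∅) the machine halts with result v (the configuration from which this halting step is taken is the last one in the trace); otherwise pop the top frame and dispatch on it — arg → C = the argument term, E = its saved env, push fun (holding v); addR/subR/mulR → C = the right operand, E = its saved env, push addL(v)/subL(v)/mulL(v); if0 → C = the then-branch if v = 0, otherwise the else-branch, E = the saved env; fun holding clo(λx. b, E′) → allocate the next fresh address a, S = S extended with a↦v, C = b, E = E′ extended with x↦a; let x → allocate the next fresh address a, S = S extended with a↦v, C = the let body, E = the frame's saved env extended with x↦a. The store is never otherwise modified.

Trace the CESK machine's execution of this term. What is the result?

step 0: [C=((λz. z) ((let v = (-1 + 3) in ((λu. v) v)) - ((1 * -2) + -3))) | E=∅ | S=∅ | K=∅]
step 1: [C=(λz. z) | E=∅ | S=∅ | K=[arg]]
step 2: [C=((let v = (-1 + 3) in ((λu. v) v)) - ((1 * -2) + -3)) | E=∅ | S=∅ | K=[fun]]
step 3: [C=(let v = (-1 + 3) in ((λu. v) v)) | E=∅ | S=∅ | K=[subR :: fun]]
step 4: [C=(-1 + 3) | E=∅ | S=∅ | K=[let v :: subR :: fun]]
step 5: [C=-1 | E=∅ | S=∅ | K=[addR :: let v :: subR :: fun]]
step 6: [C=3 | E=∅ | S=∅ | K=[addL(-1) :: let v :: subR :: fun]]
step 7: [C=((λu. v) v) | E={v↦0} | S={0↦2} | K=[subR :: fun]]
step 8: [C=(λu. v) | E={v↦0} | S={0↦2} | K=[arg :: subR :: fun]]
step 9: [C=v | E={v↦0} | S={0↦2} | K=[fun :: subR :: fun]]
step 10: [C=v | E={u↦1, v↦0} | S={0↦2, 1↦2} | K=[subR :: fun]]
step 11: [C=((1 * -2) + -3) | E=∅ | S={0↦2, 1↦2} | K=[subL(2) :: fun]]
step 12: [C=(1 * -2) | E=∅ | S={0↦2, 1↦2} | K=[addR :: subL(2) :: fun]]
step 13: [C=1 | E=∅ | S={0↦2, 1↦2} | K=[mulR :: addR :: subL(2) :: fun]]
step 14: [C=-2 | E=∅ | S={0↦2, 1↦2} | K=[mulL(1) :: addR :: subL(2) :: fun]]
step 15: [C=-3 | E=∅ | S={0↦2, 1↦2} | K=[addL(-2) :: subL(2) :: fun]]
step 16: [C=z | E={z↦2} | S={0↦2, 1↦2, 2↦7} | K=∅]
→ final value 7

Answer: 7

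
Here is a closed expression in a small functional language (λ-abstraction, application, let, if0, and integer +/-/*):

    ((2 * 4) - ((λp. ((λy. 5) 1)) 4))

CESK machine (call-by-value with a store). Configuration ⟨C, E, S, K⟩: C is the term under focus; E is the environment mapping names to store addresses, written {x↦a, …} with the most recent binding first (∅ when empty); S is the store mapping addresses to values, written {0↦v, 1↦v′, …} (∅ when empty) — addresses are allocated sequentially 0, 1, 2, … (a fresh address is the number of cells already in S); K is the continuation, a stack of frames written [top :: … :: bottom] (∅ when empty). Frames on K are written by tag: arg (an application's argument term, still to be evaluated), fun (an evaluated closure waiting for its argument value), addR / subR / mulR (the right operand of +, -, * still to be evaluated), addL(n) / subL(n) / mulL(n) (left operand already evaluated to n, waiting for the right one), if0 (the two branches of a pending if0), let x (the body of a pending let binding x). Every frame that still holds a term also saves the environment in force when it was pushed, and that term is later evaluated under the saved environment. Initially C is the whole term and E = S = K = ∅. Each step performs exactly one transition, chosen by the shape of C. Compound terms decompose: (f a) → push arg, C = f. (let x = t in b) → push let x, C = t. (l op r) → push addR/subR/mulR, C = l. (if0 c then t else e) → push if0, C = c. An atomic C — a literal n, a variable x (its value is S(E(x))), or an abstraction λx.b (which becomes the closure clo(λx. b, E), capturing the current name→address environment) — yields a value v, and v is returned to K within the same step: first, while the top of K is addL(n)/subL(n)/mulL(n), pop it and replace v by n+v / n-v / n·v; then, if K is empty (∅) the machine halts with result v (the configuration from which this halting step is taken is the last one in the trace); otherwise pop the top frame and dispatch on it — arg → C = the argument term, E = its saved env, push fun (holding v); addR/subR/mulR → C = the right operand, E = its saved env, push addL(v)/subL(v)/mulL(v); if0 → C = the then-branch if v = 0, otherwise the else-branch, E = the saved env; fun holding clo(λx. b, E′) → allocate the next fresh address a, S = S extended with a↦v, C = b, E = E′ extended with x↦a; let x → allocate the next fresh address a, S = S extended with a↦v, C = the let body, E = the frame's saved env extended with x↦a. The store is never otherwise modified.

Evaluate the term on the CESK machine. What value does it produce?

Answer: 3

Derivation:
step 0: [C=((2 * 4) - ((λp. ((λy. 5) 1)) 4)) | E=∅ | S=∅ | K=∅]
step 1: [C=(2 * 4) | E=∅ | S=∅ | K=[subR]]
step 2: [C=2 | E=∅ | S=∅ | K=[mulR :: subR]]
step 3: [C=4 | E=∅ | S=∅ | K=[mulL(2) :: subR]]
step 4: [C=((λp. ((λy. 5) 1)) 4) | E=∅ | S=∅ | K=[subL(8)]]
step 5: [C=(λp. ((λy. 5) 1)) | E=∅ | S=∅ | K=[arg :: subL(8)]]
step 6: [C=4 | E=∅ | S=∅ | K=[fun :: subL(8)]]
step 7: [C=((λy. 5) 1) | E={p↦0} | S={0↦4} | K=[subL(8)]]
step 8: [C=(λy. 5) | E={p↦0} | S={0↦4} | K=[arg :: subL(8)]]
step 9: [C=1 | E={p↦0} | S={0↦4} | K=[fun :: subL(8)]]
step 10: [C=5 | E={y↦1, p↦0} | S={0↦4, 1↦1} | K=[subL(8)]]
→ final value 3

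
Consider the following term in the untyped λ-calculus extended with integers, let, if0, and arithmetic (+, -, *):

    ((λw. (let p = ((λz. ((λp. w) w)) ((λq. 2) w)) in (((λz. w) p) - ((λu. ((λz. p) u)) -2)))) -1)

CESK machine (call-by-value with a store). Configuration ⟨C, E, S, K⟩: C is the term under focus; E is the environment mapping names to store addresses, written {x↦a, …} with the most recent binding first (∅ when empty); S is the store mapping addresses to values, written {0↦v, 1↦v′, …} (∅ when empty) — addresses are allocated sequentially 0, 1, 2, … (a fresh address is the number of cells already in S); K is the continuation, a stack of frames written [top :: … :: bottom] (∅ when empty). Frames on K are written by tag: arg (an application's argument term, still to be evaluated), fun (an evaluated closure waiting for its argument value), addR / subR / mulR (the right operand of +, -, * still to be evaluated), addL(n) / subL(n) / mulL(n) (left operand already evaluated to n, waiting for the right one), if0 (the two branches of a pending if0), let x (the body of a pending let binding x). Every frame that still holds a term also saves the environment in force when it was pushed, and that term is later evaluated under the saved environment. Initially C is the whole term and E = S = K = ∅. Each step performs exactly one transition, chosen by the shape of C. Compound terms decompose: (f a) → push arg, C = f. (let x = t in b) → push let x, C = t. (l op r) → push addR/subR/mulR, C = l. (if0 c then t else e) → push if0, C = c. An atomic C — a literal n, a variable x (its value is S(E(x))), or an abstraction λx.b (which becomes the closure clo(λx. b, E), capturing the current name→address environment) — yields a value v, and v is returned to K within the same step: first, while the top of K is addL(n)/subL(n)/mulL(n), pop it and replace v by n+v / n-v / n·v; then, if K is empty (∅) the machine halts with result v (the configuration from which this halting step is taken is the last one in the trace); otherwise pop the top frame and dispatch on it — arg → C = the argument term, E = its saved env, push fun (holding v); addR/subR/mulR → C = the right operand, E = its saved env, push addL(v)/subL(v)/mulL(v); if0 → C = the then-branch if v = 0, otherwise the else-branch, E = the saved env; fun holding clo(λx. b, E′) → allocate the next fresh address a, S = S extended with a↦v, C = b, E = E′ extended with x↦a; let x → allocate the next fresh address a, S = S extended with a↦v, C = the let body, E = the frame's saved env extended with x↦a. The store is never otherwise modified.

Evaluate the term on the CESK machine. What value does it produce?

t=0: [C=((λw. (let p = ((λz. ((λp. w) w)) ((λq. 2) w)) in (((λz. w) p) - ((λu. ((λz. p) u)) -2)))) -1) | E=∅ | S=∅ | K=∅]
t=1: [C=(λw. (let p = ((λz. ((λp. w) w)) ((λq. 2) w)) in (((λz. w) p) - ((λu. ((λz. p) u)) -2)))) | E=∅ | S=∅ | K=[arg]]
t=2: [C=-1 | E=∅ | S=∅ | K=[fun]]
t=3: [C=(let p = ((λz. ((λp. w) w)) ((λq. 2) w)) in (((λz. w) p) - ((λu. ((λz. p) u)) -2))) | E={w↦0} | S={0↦-1} | K=∅]
t=4: [C=((λz. ((λp. w) w)) ((λq. 2) w)) | E={w↦0} | S={0↦-1} | K=[let p]]
t=5: [C=(λz. ((λp. w) w)) | E={w↦0} | S={0↦-1} | K=[arg :: let p]]
t=6: [C=((λq. 2) w) | E={w↦0} | S={0↦-1} | K=[fun :: let p]]
t=7: [C=(λq. 2) | E={w↦0} | S={0↦-1} | K=[arg :: fun :: let p]]
t=8: [C=w | E={w↦0} | S={0↦-1} | K=[fun :: fun :: let p]]
t=9: [C=2 | E={q↦1, w↦0} | S={0↦-1, 1↦-1} | K=[fun :: let p]]
t=10: [C=((λp. w) w) | E={z↦2, w↦0} | S={0↦-1, 1↦-1, 2↦2} | K=[let p]]
t=11: [C=(λp. w) | E={z↦2, w↦0} | S={0↦-1, 1↦-1, 2↦2} | K=[arg :: let p]]
t=12: [C=w | E={z↦2, w↦0} | S={0↦-1, 1↦-1, 2↦2} | K=[fun :: let p]]
t=13: [C=w | E={p↦3, z↦2, w↦0} | S={0↦-1, 1↦-1, 2↦2, 3↦-1} | K=[let p]]
t=14: [C=(((λz. w) p) - ((λu. ((λz. p) u)) -2)) | E={p↦4, w↦0} | S={0↦-1, 1↦-1, 2↦2, 3↦-1, 4↦-1} | K=∅]
t=15: [C=((λz. w) p) | E={p↦4, w↦0} | S={0↦-1, 1↦-1, 2↦2, 3↦-1, 4↦-1} | K=[subR]]
t=16: [C=(λz. w) | E={p↦4, w↦0} | S={0↦-1, 1↦-1, 2↦2, 3↦-1, 4↦-1} | K=[arg :: subR]]
t=17: [C=p | E={p↦4, w↦0} | S={0↦-1, 1↦-1, 2↦2, 3↦-1, 4↦-1} | K=[fun :: subR]]
t=18: [C=w | E={z↦5, p↦4, w↦0} | S={0↦-1, 1↦-1, 2↦2, 3↦-1, 4↦-1, 5↦-1} | K=[subR]]
t=19: [C=((λu. ((λz. p) u)) -2) | E={p↦4, w↦0} | S={0↦-1, 1↦-1, 2↦2, 3↦-1, 4↦-1, 5↦-1} | K=[subL(-1)]]
t=20: [C=(λu. ((λz. p) u)) | E={p↦4, w↦0} | S={0↦-1, 1↦-1, 2↦2, 3↦-1, 4↦-1, 5↦-1} | K=[arg :: subL(-1)]]
t=21: [C=-2 | E={p↦4, w↦0} | S={0↦-1, 1↦-1, 2↦2, 3↦-1, 4↦-1, 5↦-1} | K=[fun :: subL(-1)]]
t=22: [C=((λz. p) u) | E={u↦6, p↦4, w↦0} | S={0↦-1, 1↦-1, 2↦2, 3↦-1, 4↦-1, 5↦-1, 6↦-2} | K=[subL(-1)]]
t=23: [C=(λz. p) | E={u↦6, p↦4, w↦0} | S={0↦-1, 1↦-1, 2↦2, 3↦-1, 4↦-1, 5↦-1, 6↦-2} | K=[arg :: subL(-1)]]
t=24: [C=u | E={u↦6, p↦4, w↦0} | S={0↦-1, 1↦-1, 2↦2, 3↦-1, 4↦-1, 5↦-1, 6↦-2} | K=[fun :: subL(-1)]]
t=25: [C=p | E={z↦7, u↦6, p↦4, w↦0} | S={0↦-1, 1↦-1, 2↦2, 3↦-1, 4↦-1, 5↦-1, 6↦-2, 7↦-2} | K=[subL(-1)]]
→ final value 0

Answer: 0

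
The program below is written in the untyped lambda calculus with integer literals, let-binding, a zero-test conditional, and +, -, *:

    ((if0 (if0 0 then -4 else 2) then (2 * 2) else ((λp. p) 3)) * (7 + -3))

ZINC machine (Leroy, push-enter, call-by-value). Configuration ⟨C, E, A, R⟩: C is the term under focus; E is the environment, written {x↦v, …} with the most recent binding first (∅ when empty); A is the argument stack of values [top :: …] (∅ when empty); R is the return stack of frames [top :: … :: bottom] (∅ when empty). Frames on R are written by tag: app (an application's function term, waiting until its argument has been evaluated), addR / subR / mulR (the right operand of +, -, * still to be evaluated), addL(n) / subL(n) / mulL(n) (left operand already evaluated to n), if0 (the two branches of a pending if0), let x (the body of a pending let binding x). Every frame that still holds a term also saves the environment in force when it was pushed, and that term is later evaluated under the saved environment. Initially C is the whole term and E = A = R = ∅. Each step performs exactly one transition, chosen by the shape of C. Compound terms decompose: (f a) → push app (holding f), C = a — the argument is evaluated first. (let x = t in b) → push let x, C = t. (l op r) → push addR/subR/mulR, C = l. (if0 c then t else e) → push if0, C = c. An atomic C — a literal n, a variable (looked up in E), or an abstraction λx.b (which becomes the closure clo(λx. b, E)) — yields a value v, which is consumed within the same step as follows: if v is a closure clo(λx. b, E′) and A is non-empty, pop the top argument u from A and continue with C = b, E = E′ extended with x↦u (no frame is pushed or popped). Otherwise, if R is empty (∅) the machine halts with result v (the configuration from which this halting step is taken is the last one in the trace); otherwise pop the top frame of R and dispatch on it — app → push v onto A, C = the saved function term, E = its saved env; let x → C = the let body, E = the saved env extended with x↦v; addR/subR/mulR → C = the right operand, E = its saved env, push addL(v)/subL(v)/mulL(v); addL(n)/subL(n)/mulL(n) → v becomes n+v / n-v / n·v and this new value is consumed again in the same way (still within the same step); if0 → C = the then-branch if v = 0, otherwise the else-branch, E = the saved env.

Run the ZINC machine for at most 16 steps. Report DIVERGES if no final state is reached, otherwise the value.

step 0: <C=((if0 (if0 0 then -4 else 2) then (2 * 2) else ((λp. p) 3)) * (7 + -3)), E=∅, A=∅, R=∅>
step 1: <C=(if0 (if0 0 then -4 else 2) then (2 * 2) else ((λp. p) 3)), E=∅, A=∅, R=[mulR]>
step 2: <C=(if0 0 then -4 else 2), E=∅, A=∅, R=[if0 :: mulR]>
step 3: <C=0, E=∅, A=∅, R=[if0 :: if0 :: mulR]>
step 4: <C=-4, E=∅, A=∅, R=[if0 :: mulR]>
step 5: <C=((λp. p) 3), E=∅, A=∅, R=[mulR]>
step 6: <C=3, E=∅, A=∅, R=[app :: mulR]>
step 7: <C=(λp. p), E=∅, A=[3], R=[mulR]>
step 8: <C=p, E={p↦3}, A=∅, R=[mulR]>
step 9: <C=(7 + -3), E=∅, A=∅, R=[mulL(3)]>
step 10: <C=7, E=∅, A=∅, R=[addR :: mulL(3)]>
step 11: <C=-3, E=∅, A=∅, R=[addL(7) :: mulL(3)]>
→ final value 12

Answer: 12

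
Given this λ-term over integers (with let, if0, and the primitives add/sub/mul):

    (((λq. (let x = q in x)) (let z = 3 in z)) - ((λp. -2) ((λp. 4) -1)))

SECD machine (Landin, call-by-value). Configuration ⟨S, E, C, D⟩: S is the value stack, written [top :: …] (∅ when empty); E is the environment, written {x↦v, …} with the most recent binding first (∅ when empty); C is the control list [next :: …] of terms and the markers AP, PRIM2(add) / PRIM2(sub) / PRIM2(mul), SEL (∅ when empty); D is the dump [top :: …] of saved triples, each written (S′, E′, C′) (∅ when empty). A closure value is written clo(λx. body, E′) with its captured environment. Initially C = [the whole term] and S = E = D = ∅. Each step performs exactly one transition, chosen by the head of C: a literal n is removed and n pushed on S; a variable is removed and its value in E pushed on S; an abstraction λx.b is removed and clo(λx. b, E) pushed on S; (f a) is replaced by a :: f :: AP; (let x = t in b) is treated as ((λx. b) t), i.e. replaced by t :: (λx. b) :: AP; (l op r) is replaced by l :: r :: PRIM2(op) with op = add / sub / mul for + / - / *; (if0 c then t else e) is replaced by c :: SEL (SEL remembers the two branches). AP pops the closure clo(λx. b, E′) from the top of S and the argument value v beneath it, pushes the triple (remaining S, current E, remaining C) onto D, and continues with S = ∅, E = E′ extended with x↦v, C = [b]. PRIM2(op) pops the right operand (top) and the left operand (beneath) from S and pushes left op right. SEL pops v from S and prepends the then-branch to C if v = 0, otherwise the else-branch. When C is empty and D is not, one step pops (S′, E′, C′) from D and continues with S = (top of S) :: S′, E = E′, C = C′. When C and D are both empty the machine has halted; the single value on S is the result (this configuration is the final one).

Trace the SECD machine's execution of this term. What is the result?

Answer: 5

Machine steps:
t=0: ⟨S=∅; E=∅; C=[(((λq. (let x = q in x)) (let z = 3 in z)) - ((λp. -2) ((λp. 4) -1)))]; D=∅⟩
t=1: ⟨S=∅; E=∅; C=[((λq. (let x = q in x)) (let z = 3 in z)) :: ((λp. -2) ((λp. 4) -1)) :: PRIM2(sub)]; D=∅⟩
t=2: ⟨S=∅; E=∅; C=[(let z = 3 in z) :: (λq. (let x = q in x)) :: AP :: ((λp. -2) ((λp. 4) -1)) :: PRIM2(sub)]; D=∅⟩
t=3: ⟨S=∅; E=∅; C=[3 :: (λz. z) :: AP :: (λq. (let x = q in x)) :: AP :: ((λp. -2) ((λp. 4) -1)) :: PRIM2(sub)]; D=∅⟩
t=4: ⟨S=[3]; E=∅; C=[(λz. z) :: AP :: (λq. (let x = q in x)) :: AP :: ((λp. -2) ((λp. 4) -1)) :: PRIM2(sub)]; D=∅⟩
t=5: ⟨S=[clo(λz. z, ∅) :: 3]; E=∅; C=[AP :: (λq. (let x = q in x)) :: AP :: ((λp. -2) ((λp. 4) -1)) :: PRIM2(sub)]; D=∅⟩
t=6: ⟨S=∅; E={z↦3}; C=[z]; D=[(∅, ∅, [(λq. (let x = q in x)) :: AP :: ((λp. -2) ((λp. 4) -1)) :: PRIM2(sub)])]⟩
t=7: ⟨S=[3]; E={z↦3}; C=∅; D=[(∅, ∅, [(λq. (let x = q in x)) :: AP :: ((λp. -2) ((λp. 4) -1)) :: PRIM2(sub)])]⟩
t=8: ⟨S=[3]; E=∅; C=[(λq. (let x = q in x)) :: AP :: ((λp. -2) ((λp. 4) -1)) :: PRIM2(sub)]; D=∅⟩
t=9: ⟨S=[clo(λq. (let x = q in x), ∅) :: 3]; E=∅; C=[AP :: ((λp. -2) ((λp. 4) -1)) :: PRIM2(sub)]; D=∅⟩
t=10: ⟨S=∅; E={q↦3}; C=[(let x = q in x)]; D=[(∅, ∅, [((λp. -2) ((λp. 4) -1)) :: PRIM2(sub)])]⟩
t=11: ⟨S=∅; E={q↦3}; C=[q :: (λx. x) :: AP]; D=[(∅, ∅, [((λp. -2) ((λp. 4) -1)) :: PRIM2(sub)])]⟩
t=12: ⟨S=[3]; E={q↦3}; C=[(λx. x) :: AP]; D=[(∅, ∅, [((λp. -2) ((λp. 4) -1)) :: PRIM2(sub)])]⟩
t=13: ⟨S=[clo(λx. x, {q↦3}) :: 3]; E={q↦3}; C=[AP]; D=[(∅, ∅, [((λp. -2) ((λp. 4) -1)) :: PRIM2(sub)])]⟩
t=14: ⟨S=∅; E={x↦3, q↦3}; C=[x]; D=[(∅, {q↦3}, ∅) :: (∅, ∅, [((λp. -2) ((λp. 4) -1)) :: PRIM2(sub)])]⟩
t=15: ⟨S=[3]; E={x↦3, q↦3}; C=∅; D=[(∅, {q↦3}, ∅) :: (∅, ∅, [((λp. -2) ((λp. 4) -1)) :: PRIM2(sub)])]⟩
t=16: ⟨S=[3]; E={q↦3}; C=∅; D=[(∅, ∅, [((λp. -2) ((λp. 4) -1)) :: PRIM2(sub)])]⟩
t=17: ⟨S=[3]; E=∅; C=[((λp. -2) ((λp. 4) -1)) :: PRIM2(sub)]; D=∅⟩
t=18: ⟨S=[3]; E=∅; C=[((λp. 4) -1) :: (λp. -2) :: AP :: PRIM2(sub)]; D=∅⟩
t=19: ⟨S=[3]; E=∅; C=[-1 :: (λp. 4) :: AP :: (λp. -2) :: AP :: PRIM2(sub)]; D=∅⟩
t=20: ⟨S=[-1 :: 3]; E=∅; C=[(λp. 4) :: AP :: (λp. -2) :: AP :: PRIM2(sub)]; D=∅⟩
t=21: ⟨S=[clo(λp. 4, ∅) :: -1 :: 3]; E=∅; C=[AP :: (λp. -2) :: AP :: PRIM2(sub)]; D=∅⟩
t=22: ⟨S=∅; E={p↦-1}; C=[4]; D=[([3], ∅, [(λp. -2) :: AP :: PRIM2(sub)])]⟩
t=23: ⟨S=[4]; E={p↦-1}; C=∅; D=[([3], ∅, [(λp. -2) :: AP :: PRIM2(sub)])]⟩
t=24: ⟨S=[4 :: 3]; E=∅; C=[(λp. -2) :: AP :: PRIM2(sub)]; D=∅⟩
t=25: ⟨S=[clo(λp. -2, ∅) :: 4 :: 3]; E=∅; C=[AP :: PRIM2(sub)]; D=∅⟩
t=26: ⟨S=∅; E={p↦4}; C=[-2]; D=[([3], ∅, [PRIM2(sub)])]⟩
t=27: ⟨S=[-2]; E={p↦4}; C=∅; D=[([3], ∅, [PRIM2(sub)])]⟩
t=28: ⟨S=[-2 :: 3]; E=∅; C=[PRIM2(sub)]; D=∅⟩
t=29: ⟨S=[5]; E=∅; C=∅; D=∅⟩
→ final value 5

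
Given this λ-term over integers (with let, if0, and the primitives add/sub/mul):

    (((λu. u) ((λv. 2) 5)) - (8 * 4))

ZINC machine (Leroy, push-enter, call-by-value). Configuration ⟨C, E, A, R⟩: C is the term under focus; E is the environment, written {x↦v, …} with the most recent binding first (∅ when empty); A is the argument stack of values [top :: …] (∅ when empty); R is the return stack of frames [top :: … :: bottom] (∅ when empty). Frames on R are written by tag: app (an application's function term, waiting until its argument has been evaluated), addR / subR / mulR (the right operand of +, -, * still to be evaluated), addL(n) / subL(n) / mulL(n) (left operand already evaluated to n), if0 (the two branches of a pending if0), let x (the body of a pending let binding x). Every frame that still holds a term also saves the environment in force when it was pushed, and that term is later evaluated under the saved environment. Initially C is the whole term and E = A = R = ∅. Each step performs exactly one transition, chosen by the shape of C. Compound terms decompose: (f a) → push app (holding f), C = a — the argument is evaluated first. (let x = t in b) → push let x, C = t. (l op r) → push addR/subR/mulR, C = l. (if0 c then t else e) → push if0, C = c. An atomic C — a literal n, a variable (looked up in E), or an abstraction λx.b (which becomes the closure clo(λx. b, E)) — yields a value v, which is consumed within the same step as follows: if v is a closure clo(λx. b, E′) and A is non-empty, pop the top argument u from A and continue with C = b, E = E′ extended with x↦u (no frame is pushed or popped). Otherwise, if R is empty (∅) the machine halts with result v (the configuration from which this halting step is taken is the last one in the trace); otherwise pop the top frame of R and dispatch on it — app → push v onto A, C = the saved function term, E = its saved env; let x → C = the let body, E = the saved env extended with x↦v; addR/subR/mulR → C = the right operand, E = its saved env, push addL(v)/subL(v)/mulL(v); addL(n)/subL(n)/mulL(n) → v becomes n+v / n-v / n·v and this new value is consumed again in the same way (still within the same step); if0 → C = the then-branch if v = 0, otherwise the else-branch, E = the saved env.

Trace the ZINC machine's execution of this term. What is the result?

Answer: -30

Derivation:
t=0: <C=(((λu. u) ((λv. 2) 5)) - (8 * 4)), E=∅, A=∅, R=∅>
t=1: <C=((λu. u) ((λv. 2) 5)), E=∅, A=∅, R=[subR]>
t=2: <C=((λv. 2) 5), E=∅, A=∅, R=[app :: subR]>
t=3: <C=5, E=∅, A=∅, R=[app :: app :: subR]>
t=4: <C=(λv. 2), E=∅, A=[5], R=[app :: subR]>
t=5: <C=2, E={v↦5}, A=∅, R=[app :: subR]>
t=6: <C=(λu. u), E=∅, A=[2], R=[subR]>
t=7: <C=u, E={u↦2}, A=∅, R=[subR]>
t=8: <C=(8 * 4), E=∅, A=∅, R=[subL(2)]>
t=9: <C=8, E=∅, A=∅, R=[mulR :: subL(2)]>
t=10: <C=4, E=∅, A=∅, R=[mulL(8) :: subL(2)]>
→ final value -30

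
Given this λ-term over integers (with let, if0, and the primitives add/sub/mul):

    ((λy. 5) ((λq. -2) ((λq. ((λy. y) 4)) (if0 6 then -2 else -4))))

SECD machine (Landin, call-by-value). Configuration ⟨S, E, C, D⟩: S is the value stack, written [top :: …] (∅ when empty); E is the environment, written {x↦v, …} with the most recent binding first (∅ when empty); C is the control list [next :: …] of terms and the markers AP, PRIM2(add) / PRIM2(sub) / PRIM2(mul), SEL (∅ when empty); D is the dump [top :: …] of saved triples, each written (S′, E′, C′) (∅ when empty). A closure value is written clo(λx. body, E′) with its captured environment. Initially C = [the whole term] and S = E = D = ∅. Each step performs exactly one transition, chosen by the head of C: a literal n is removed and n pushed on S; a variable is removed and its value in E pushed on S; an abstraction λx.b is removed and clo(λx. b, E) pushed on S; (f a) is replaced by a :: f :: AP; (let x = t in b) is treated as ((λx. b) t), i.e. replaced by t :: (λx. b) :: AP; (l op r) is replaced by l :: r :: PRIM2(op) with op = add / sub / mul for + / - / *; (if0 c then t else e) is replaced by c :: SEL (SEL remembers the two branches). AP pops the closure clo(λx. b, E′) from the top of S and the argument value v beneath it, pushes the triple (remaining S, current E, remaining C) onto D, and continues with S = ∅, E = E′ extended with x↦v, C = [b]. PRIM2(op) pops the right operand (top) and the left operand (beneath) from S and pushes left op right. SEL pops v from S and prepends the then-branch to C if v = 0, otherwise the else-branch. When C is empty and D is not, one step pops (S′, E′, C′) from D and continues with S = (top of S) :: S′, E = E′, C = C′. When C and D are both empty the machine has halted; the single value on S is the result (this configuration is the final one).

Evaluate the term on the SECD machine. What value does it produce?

Answer: 5

Execution trace:
t=0: [S=∅ | E=∅ | C=[((λy. 5) ((λq. -2) ((λq. ((λy. y) 4)) (if0 6 then -2 else -4))))] | D=∅]
t=1: [S=∅ | E=∅ | C=[((λq. -2) ((λq. ((λy. y) 4)) (if0 6 then -2 else -4))) :: (λy. 5) :: AP] | D=∅]
t=2: [S=∅ | E=∅ | C=[((λq. ((λy. y) 4)) (if0 6 then -2 else -4)) :: (λq. -2) :: AP :: (λy. 5) :: AP] | D=∅]
t=3: [S=∅ | E=∅ | C=[(if0 6 then -2 else -4) :: (λq. ((λy. y) 4)) :: AP :: (λq. -2) :: AP :: (λy. 5) :: AP] | D=∅]
t=4: [S=∅ | E=∅ | C=[6 :: SEL :: (λq. ((λy. y) 4)) :: AP :: (λq. -2) :: AP :: (λy. 5) :: AP] | D=∅]
t=5: [S=[6] | E=∅ | C=[SEL :: (λq. ((λy. y) 4)) :: AP :: (λq. -2) :: AP :: (λy. 5) :: AP] | D=∅]
t=6: [S=∅ | E=∅ | C=[-4 :: (λq. ((λy. y) 4)) :: AP :: (λq. -2) :: AP :: (λy. 5) :: AP] | D=∅]
t=7: [S=[-4] | E=∅ | C=[(λq. ((λy. y) 4)) :: AP :: (λq. -2) :: AP :: (λy. 5) :: AP] | D=∅]
t=8: [S=[clo(λq. ((λy. y) 4), ∅) :: -4] | E=∅ | C=[AP :: (λq. -2) :: AP :: (λy. 5) :: AP] | D=∅]
t=9: [S=∅ | E={q↦-4} | C=[((λy. y) 4)] | D=[(∅, ∅, [(λq. -2) :: AP :: (λy. 5) :: AP])]]
t=10: [S=∅ | E={q↦-4} | C=[4 :: (λy. y) :: AP] | D=[(∅, ∅, [(λq. -2) :: AP :: (λy. 5) :: AP])]]
t=11: [S=[4] | E={q↦-4} | C=[(λy. y) :: AP] | D=[(∅, ∅, [(λq. -2) :: AP :: (λy. 5) :: AP])]]
t=12: [S=[clo(λy. y, {q↦-4}) :: 4] | E={q↦-4} | C=[AP] | D=[(∅, ∅, [(λq. -2) :: AP :: (λy. 5) :: AP])]]
t=13: [S=∅ | E={y↦4, q↦-4} | C=[y] | D=[(∅, {q↦-4}, ∅) :: (∅, ∅, [(λq. -2) :: AP :: (λy. 5) :: AP])]]
t=14: [S=[4] | E={y↦4, q↦-4} | C=∅ | D=[(∅, {q↦-4}, ∅) :: (∅, ∅, [(λq. -2) :: AP :: (λy. 5) :: AP])]]
t=15: [S=[4] | E={q↦-4} | C=∅ | D=[(∅, ∅, [(λq. -2) :: AP :: (λy. 5) :: AP])]]
t=16: [S=[4] | E=∅ | C=[(λq. -2) :: AP :: (λy. 5) :: AP] | D=∅]
t=17: [S=[clo(λq. -2, ∅) :: 4] | E=∅ | C=[AP :: (λy. 5) :: AP] | D=∅]
t=18: [S=∅ | E={q↦4} | C=[-2] | D=[(∅, ∅, [(λy. 5) :: AP])]]
t=19: [S=[-2] | E={q↦4} | C=∅ | D=[(∅, ∅, [(λy. 5) :: AP])]]
t=20: [S=[-2] | E=∅ | C=[(λy. 5) :: AP] | D=∅]
t=21: [S=[clo(λy. 5, ∅) :: -2] | E=∅ | C=[AP] | D=∅]
t=22: [S=∅ | E={y↦-2} | C=[5] | D=[(∅, ∅, ∅)]]
t=23: [S=[5] | E={y↦-2} | C=∅ | D=[(∅, ∅, ∅)]]
t=24: [S=[5] | E=∅ | C=∅ | D=∅]
→ final value 5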